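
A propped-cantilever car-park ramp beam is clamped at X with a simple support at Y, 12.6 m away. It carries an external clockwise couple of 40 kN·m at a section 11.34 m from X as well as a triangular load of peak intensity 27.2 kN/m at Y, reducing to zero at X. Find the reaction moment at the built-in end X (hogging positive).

M_X = 232.5 kN·m

Release the roller at Y. Primary structure: cantilever fixed at X.
Free-end deflection of the primary structure under the applied loading (downward +):
  clockwise couple 40 at a = 11.34: M₀a(2L − a)/(2EI) = 3143/EI
  triangular load, peak 27.2 at the free end: 11w₀L⁴/(120EI) = 62844/EI
  δ_0 = 65987/EI
Flexibility coefficient — unit upward force at Y: δ_{YY} = L³/(3EI) = 666.8/EI.
The prop prevents deflection at Y: R_Y = δ_0/δ_{YY} = 65987/666.8 = 98.96 kN.
Moment equilibrium about X: M_X = Σ(load moments about X) − R_Y·L = 1479 − 98.96×12.6 = 232.5 kN·m.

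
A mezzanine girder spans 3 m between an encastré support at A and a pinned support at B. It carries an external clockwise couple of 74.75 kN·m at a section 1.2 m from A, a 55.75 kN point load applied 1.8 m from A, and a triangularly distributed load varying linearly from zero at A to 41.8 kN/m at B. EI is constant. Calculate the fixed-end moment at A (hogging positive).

Release the roller at B. Primary structure: cantilever fixed at A.
Primary-structure tip deflection at B by superposition:
  clockwise couple 74.75 at a = 1.2: M₀a(2L − a)/(2EI) = 215.3/EI
  point load 55.75 at a = 1.8: Pa²(3L − a)/(6EI) = 216.8/EI
  triangular load, peak 41.8 at the free end: 11w₀L⁴/(120EI) = 310.4/EI
  δ_0 = 742.4/EI
Tip deflection under a unit load at B: L³/(3EI) = 9/EI.
The prop prevents deflection at B: R_B = δ_0/δ_{BB} = 742.4/9 = 82.49 kN.
Moment equilibrium about A: M_A = Σ(load moments about A) − R_B·L = 300.5 − 82.49×3 = 53.03 kN·m.

M_A = 53.03 kN·m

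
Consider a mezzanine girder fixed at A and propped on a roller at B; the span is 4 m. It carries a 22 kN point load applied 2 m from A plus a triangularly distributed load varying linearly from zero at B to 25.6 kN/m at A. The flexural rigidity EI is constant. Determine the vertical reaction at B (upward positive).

R_B = 17.11 kN

Take the reaction at B as the redundant and release it; the primary structure is a cantilever fixed at A.
Deflection at B on the released cantilever, summing each load's contribution:
  point load 22 at a = 2: Pa²(3L − a)/(6EI) = 146.7/EI
  triangular load, peak 25.6 at the fixed end: w₀L⁴/(30EI) = 218.5/EI
  δ_0 = 365.1/EI
Tip deflection under a unit load at B: L³/(3EI) = 21.33/EI.
Compatibility at B: δ_0 − R_B·δ_{BB} = 0, so R_B = 365.1/21.33 = 17.11 kN.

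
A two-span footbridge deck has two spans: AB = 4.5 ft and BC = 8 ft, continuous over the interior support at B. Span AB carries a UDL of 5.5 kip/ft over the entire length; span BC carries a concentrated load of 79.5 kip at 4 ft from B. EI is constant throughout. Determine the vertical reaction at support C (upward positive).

R_C = 29.58 kip

Take M_B as the redundant. Released structure: two simple spans AB and BC with a hinge at B.
Discontinuity in slope at B on the released structure — sum the simple-span end rotations:
  span AB: UDL 5.5: wL³/(24EI) = 20.88/EI
  span BC: point load 79.5 at a = 4: Pab(L + b)/(6LEI) = 318/EI
  relative rotation θ_0 = (20.88 + 318)/EI = 338.9/EI
A unit hogging moment at B produces rotation L₁/(3EI) + L₂/(3EI) = 4.167/EI.
Slope continuity at B: θ_0 = M_B·4.167/EI, so M_B = 338.9/4.167 = 81.33 kip·ft (hogging).
Span BC, ΣM about C: R_B^{BC}·8 = 318 + 81.33, so R_B^{BC} = 49.92 kip and R_C = 79.5 − 49.92 = 29.58 kip.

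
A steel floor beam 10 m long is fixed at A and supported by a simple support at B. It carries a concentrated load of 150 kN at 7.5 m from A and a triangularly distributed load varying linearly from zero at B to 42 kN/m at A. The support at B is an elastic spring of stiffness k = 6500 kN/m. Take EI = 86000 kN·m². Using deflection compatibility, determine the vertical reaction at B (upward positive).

R_B = 131.7 kN

Remove the prop at B; the released (primary) structure is a cantilever built in at A.
Downward deflection at the released point B due to the loads:
  point load 150 at a = 7.5: Pa²(3L − a)/(6EI) = 31641/EI
  triangular load, peak 42 at the fixed end: w₀L⁴/(30EI) = 14000/EI
  δ_0 = 45641/EI
Flexibility coefficient — unit upward force at B: δ_{BB} = L³/(3EI) = 333.3/EI.
With EI = 86000 kN·m²: δ_0 = 0.5307 m and δ_{BB} = 0.003876 m/kN.
Compatibility — the spring shortens by R_B/k under the reaction it provides: δ_0 − R_B·δ_{BB} = R_B/k. With 1/k = 0.000154 m/kN, R_B = δ_0 / (δ_{BB} + 1/k) = 0.5307 / (0.003876 + 0.000154) = 131.7 kN.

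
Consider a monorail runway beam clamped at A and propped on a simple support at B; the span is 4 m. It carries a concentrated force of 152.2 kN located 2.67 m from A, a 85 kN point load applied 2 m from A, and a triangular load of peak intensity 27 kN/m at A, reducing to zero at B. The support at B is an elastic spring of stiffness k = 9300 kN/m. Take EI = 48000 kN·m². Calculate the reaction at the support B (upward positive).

Remove the prop at B; the released (primary) structure is a cantilever built in at A.
Deflection at B on the released cantilever, summing each load's contribution:
  point load 152.2 at a = 2.67: Pa²(3L − a)/(6EI) = 1687/EI
  point load 85 at a = 2: Pa²(3L − a)/(6EI) = 566.7/EI
  triangular load, peak 27 at the fixed end: w₀L⁴/(30EI) = 230.4/EI
  δ_0 = 2484/EI
Flexibility coefficient — unit upward force at B: δ_{BB} = L³/(3EI) = 21.33/EI.
With EI = 48000 kN·m²: δ_0 = 0.051756 m and δ_{BB} = 0.000444 m/kN.
Compatibility — the spring shortens by R_B/k under the reaction it provides: δ_0 − R_B·δ_{BB} = R_B/k. With 1/k = 0.000108 m/kN, R_B = δ_0 / (δ_{BB} + 1/k) = 0.051756 / (0.000444 + 0.000108) = 93.77 kN.

R_B = 93.77 kN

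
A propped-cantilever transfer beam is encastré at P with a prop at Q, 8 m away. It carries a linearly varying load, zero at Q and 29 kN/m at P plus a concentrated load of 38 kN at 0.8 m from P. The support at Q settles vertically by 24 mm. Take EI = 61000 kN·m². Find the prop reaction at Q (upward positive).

R_Q = 15.17 kN

Choose R_Q as the redundant. The primary structure is the cantilever fixed at P.
Downward deflection at the released point Q due to the loads:
  triangular load, peak 29 at the fixed end: w₀L⁴/(30EI) = 3959/EI
  point load 38 at a = 0.8: Pa²(3L − a)/(6EI) = 94.04/EI
  δ_0 = 4054/EI
Tip deflection under a unit load at Q: L³/(3EI) = 170.7/EI.
With EI = 61000 kN·m²: δ_0 = 0.066451 m and δ_{QQ} = 0.002798 m/kN.
Compatibility — the beam at Q must follow the support down by 0.024 m: δ_0 − R_Q·δ_{QQ} = 0.024, so R_Q = (0.066451 − 0.024)/0.002798 = 15.17 kN.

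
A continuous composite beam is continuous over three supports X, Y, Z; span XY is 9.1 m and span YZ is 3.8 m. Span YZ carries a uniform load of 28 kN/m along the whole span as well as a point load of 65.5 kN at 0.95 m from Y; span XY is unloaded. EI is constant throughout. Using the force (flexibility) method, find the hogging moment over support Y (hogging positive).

M_Y = 26.92 kN·m

Take M_Y as the redundant. Released structure: two simple spans XY and YZ with a hinge at Y.
Discontinuity in slope at Y on the released structure — sum the simple-span end rotations:
  span YZ: UDL 28: wL³/(24EI) = 64.02/EI
  span YZ: point load 65.5 at a = 0.95: Pab(L + b)/(6LEI) = 51.72/EI
  relative rotation θ_0 = (0 + 115.7)/EI = 115.7/EI
A unit hogging moment at Y produces rotation L₁/(3EI) + L₂/(3EI) = 4.3/EI.
Slope continuity at Y: θ_0 = M_Y·4.3/EI, so M_Y = 115.7/4.3 = 26.92 kN·m (hogging).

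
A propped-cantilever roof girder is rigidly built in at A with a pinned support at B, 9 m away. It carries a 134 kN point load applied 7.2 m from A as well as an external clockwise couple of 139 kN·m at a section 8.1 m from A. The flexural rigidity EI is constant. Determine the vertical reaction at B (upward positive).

R_B = 117.3 kN

Take the reaction at B as the redundant and release it; the primary structure is a cantilever fixed at A.
Deflection at B on the released cantilever, summing each load's contribution:
  point load 134 at a = 7.2: Pa²(3L − a)/(6EI) = 22924/EI
  clockwise couple 139 at a = 8.1: M₀a(2L − a)/(2EI) = 5573/EI
  δ_0 = 28497/EI
Flexibility coefficient — unit upward force at B: δ_{BB} = L³/(3EI) = 243/EI.
Compatibility at B: δ_0 − R_B·δ_{BB} = 0, so R_B = 28497/243 = 117.3 kN.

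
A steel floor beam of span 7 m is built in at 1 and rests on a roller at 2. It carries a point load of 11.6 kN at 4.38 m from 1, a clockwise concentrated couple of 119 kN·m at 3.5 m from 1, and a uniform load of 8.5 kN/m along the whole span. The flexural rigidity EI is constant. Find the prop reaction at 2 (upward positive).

R_2 = 46.83 kN

Choose R_2 as the redundant. The primary structure is the cantilever fixed at 1.
Deflection at 2 on the released cantilever, summing each load's contribution:
  point load 11.6 at a = 4.38: Pa²(3L − a)/(6EI) = 616.4/EI
  clockwise couple 119 at a = 3.5: M₀a(2L − a)/(2EI) = 2187/EI
  UDL 8.5: wL⁴/(8EI) = 2551/EI
  δ_0 = 5354/EI
Tip deflection under a unit load at 2: L³/(3EI) = 114.3/EI.
The prop prevents deflection at 2: R_2 = δ_0/δ_{22} = 5354/114.3 = 46.83 kN.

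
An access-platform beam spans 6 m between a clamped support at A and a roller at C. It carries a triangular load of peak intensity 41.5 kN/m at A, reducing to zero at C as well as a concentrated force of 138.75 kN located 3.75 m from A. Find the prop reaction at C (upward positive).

R_C = 89.26 kN

Choose R_C as the redundant. The primary structure is the cantilever fixed at A.
Primary-structure tip deflection at C by superposition:
  triangular load, peak 41.5 at the fixed end: w₀L⁴/(30EI) = 1793/EI
  point load 138.75 at a = 3.75: Pa²(3L − a)/(6EI) = 4634/EI
  δ_0 = 6427/EI
Flexibility coefficient — unit upward force at C: δ_{CC} = L³/(3EI) = 72/EI.
Compatibility at C: δ_0 − R_C·δ_{CC} = 0, so R_C = 6427/72 = 89.26 kN.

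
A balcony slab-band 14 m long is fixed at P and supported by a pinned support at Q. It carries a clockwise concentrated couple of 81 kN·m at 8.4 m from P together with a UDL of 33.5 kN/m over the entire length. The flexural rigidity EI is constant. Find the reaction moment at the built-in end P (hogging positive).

Release the roller at Q. Primary structure: cantilever fixed at P.
Free-end deflection of the primary structure under the applied loading (downward +):
  clockwise couple 81 at a = 8.4: M₀a(2L − a)/(2EI) = 6668/EI
  UDL 33.5: wL⁴/(8EI) = 160867/EI
  δ_0 = 167535/EI
Tip deflection under a unit load at Q: L³/(3EI) = 914.7/EI.
Compatibility at Q: δ_0 − R_Q·δ_{QQ} = 0, so R_Q = 167535/914.7 = 183.2 kN.
Moment equilibrium about P: M_P = Σ(load moments about P) − R_Q·L = 3364 − 183.2×14 = 799.7 kN·m.

M_P = 799.7 kN·m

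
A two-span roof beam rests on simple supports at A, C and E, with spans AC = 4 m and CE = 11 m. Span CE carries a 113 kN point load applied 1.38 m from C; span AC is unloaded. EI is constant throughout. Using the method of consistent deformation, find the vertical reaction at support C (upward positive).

R_C = 130.8 kN

Release continuity at C by inserting a hinge; the redundant is the internal moment M_C. The primary structure is two simply-supported spans AC and CE.
End slopes at the hinge C, treating each span as simply supported:
  span CE: point load 113 at a = 1.38: Pab(L + b)/(6LEI) = 468.7/EI
  relative rotation θ_0 = (0 + 468.7)/EI = 468.7/EI
A unit hogging moment at C produces rotation L₁/(3EI) + L₂/(3EI) = 5/EI.
Compatibility: M_C·(L₁+L₂)/(3EI) = θ_0, giving M_C = 93.74 kN·m (hogging).
Span AC, ΣM about A with M_C applied at C: R_C^{AC}·4 = 0 + 93.74, so R_C^{AC} = 23.43 kN and R_A = 0 − 23.43 = -23.43 kN.
Span CE, ΣM about E: R_C^{CE}·11 = 1087 + 93.74, so R_C^{CE} = 107.3 kN and R_E = 113 − 107.3 = 5.655 kN.
R_C = 23.43 + 107.3 = 130.8 kN.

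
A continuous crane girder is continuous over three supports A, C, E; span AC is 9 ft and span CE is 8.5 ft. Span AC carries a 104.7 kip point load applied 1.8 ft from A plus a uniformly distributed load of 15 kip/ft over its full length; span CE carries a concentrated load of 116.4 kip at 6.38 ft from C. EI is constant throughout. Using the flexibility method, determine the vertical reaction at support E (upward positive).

Insert a hinge at C; M_C is the redundant, and each span becomes simply supported.
End slopes at the hinge C, treating each span as simply supported:
  span AC: point load 104.7 at a = 1.8: Pab(L + a)/(6LEI) = 271.4/EI
  span AC: UDL 15: wL³/(24EI) = 455.6/EI
  span CE: point load 116.4 at a = 6.38: Pab(L + b)/(6LEI) = 327.8/EI
  relative rotation θ_0 = (727 + 327.8)/EI = 1055/EI
A unit hogging moment at C produces rotation L₁/(3EI) + L₂/(3EI) = 5.833/EI.
Compatibility: M_C·(L₁+L₂)/(3EI) = θ_0, giving M_C = 180.8 kip·ft (hogging).
Span CE, ΣM about E: R_C^{CE}·8.5 = 246.8 + 180.8, so R_C^{CE} = 50.31 kip and R_E = 116.4 − 50.31 = 66.09 kip.

R_E = 66.09 kip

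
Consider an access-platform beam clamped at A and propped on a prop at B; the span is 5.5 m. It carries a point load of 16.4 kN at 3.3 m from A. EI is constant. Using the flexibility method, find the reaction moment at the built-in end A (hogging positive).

Remove the prop at B; the released (primary) structure is a cantilever built in at A.
Deflection at B on the released cantilever, summing each load's contribution:
  point load 16.4 at a = 3.3: Pa²(3L − a)/(6EI) = 392.9/EI
Flexibility coefficient — unit upward force at B: δ_{BB} = L³/(3EI) = 55.46/EI.
Compatibility at B: δ_0 − R_B·δ_{BB} = 0, so R_B = 392.9/55.46 = 7.085 kN.
Moment equilibrium about A: M_A = Σ(load moments about A) − R_B·L = 54.12 − 7.085×5.5 = 15.15 kN·m.

M_A = 15.15 kN·m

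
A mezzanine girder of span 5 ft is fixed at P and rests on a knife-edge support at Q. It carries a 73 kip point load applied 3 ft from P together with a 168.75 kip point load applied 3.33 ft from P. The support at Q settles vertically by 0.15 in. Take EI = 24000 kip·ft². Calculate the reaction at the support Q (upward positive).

Remove the prop at Q; the released (primary) structure is a cantilever built in at P.
Free-end deflection of the primary structure under the applied loading (downward +):
  point load 73 at a = 3: Pa²(3L − a)/(6EI) = 1314/EI
  point load 168.75 at a = 3.33: Pa²(3L − a)/(6EI) = 3640/EI
  δ_0 = 4954/EI
Tip deflection under a unit load at Q: L³/(3EI) = 41.67/EI.
With EI = 24000 kip·ft²: δ_0 = 0.2064 ft and δ_{QQ} = 0.001736 ft/kip.
Compatibility — the beam at Q must follow the support down by 0.0125 ft: δ_0 − R_Q·δ_{QQ} = 0.0125, so R_Q = (0.2064 − 0.0125)/0.001736 = 111.7 kip.

R_Q = 111.7 kip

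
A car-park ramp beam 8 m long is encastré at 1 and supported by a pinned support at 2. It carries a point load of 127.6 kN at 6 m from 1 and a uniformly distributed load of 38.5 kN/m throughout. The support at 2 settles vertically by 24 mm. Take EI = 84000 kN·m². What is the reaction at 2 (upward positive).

R_2 = 184.4 kN

Remove the prop at 2; the released (primary) structure is a cantilever built in at 1.
Free-end deflection of the primary structure under the applied loading (downward +):
  point load 127.6 at a = 6: Pa²(3L − a)/(6EI) = 13781/EI
  UDL 38.5: wL⁴/(8EI) = 19712/EI
  δ_0 = 33493/EI
Tip deflection under a unit load at 2: L³/(3EI) = 170.7/EI.
With EI = 84000 kN·m²: δ_0 = 0.39872 m and δ_{22} = 0.002032 m/kN.
Compatibility — the beam at 2 must follow the support down by 0.024 m: δ_0 − R_2·δ_{22} = 0.024, so R_2 = (0.39872 − 0.024)/0.002032 = 184.4 kN.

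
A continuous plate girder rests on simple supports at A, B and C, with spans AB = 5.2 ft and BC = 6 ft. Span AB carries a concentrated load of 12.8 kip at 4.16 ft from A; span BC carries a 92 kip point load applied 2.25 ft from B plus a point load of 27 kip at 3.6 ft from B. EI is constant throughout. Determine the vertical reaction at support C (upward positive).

Release continuity at B by inserting a hinge; the redundant is the internal moment M_B. The primary structure is two simply-supported spans AB and BC.
Discontinuity in slope at B on the released structure — sum the simple-span end rotations:
  span AB: point load 12.8 at a = 4.16: Pab(L + a)/(6LEI) = 16.61/EI
  span BC: point load 92 at a = 2.25: Pab(L + b)/(6LEI) = 210.2/EI
  span BC: point load 27 at a = 3.6: Pab(L + b)/(6LEI) = 54.43/EI
  relative rotation θ_0 = (16.61 + 264.7)/EI = 281.3/EI
A unit hogging moment at B produces rotation L₁/(3EI) + L₂/(3EI) = 3.733/EI.
Compatibility: M_B·(L₁+L₂)/(3EI) = θ_0, giving M_B = 75.34 kip·ft (hogging).
Span BC, ΣM about C: R_B^{BC}·6 = 409.8 + 75.34, so R_B^{BC} = 80.86 kip and R_C = 119 − 80.86 = 38.14 kip.

R_C = 38.14 kip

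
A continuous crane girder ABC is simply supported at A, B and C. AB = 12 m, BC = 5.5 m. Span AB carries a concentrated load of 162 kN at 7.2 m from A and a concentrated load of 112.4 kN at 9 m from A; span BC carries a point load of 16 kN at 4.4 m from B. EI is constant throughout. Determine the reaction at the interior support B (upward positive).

R_B = 293.5 kN

Take M_B as the redundant. Released structure: two simple spans AB and BC with a hinge at B.
Discontinuity in slope at B on the released structure — sum the simple-span end rotations:
  span AB: point load 162 at a = 7.2: Pab(L + a)/(6LEI) = 1493/EI
  span AB: point load 112.4 at a = 9: Pab(L + a)/(6LEI) = 885.1/EI
  span BC: point load 16 at a = 4.4: Pab(L + b)/(6LEI) = 15.49/EI
  relative rotation θ_0 = (2378 + 15.49)/EI = 2394/EI
A unit hogging moment at B produces rotation L₁/(3EI) + L₂/(3EI) = 5.833/EI.
Compatibility: M_B·(L₁+L₂)/(3EI) = θ_0, giving M_B = 410.3 kN·m (hogging).
Span AB, ΣM about A with M_B applied at B: R_B^{AB}·12 = 2178 + 410.3, so R_B^{AB} = 215.7 kN and R_A = 274.4 − 215.7 = 58.71 kN.
Span BC, ΣM about C: R_B^{BC}·5.5 = 17.6 + 410.3, so R_B^{BC} = 77.81 kN and R_C = 16 − 77.81 = -61.81 kN.
R_B = 215.7 + 77.81 = 293.5 kN.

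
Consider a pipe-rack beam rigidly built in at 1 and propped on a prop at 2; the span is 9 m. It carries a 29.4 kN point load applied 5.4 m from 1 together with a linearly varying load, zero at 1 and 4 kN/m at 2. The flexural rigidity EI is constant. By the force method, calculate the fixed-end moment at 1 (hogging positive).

M_1 = 63.35 kN·m

Release the roller at 2. Primary structure: cantilever fixed at 1.
Downward deflection at the released point 2 due to the loads:
  point load 29.4 at a = 5.4: Pa²(3L − a)/(6EI) = 3086/EI
  triangular load, peak 4 at the free end: 11w₀L⁴/(120EI) = 2406/EI
  δ_0 = 5492/EI
Flexibility coefficient — unit upward force at 2: δ_{22} = L³/(3EI) = 243/EI.
Compatibility at 2: δ_0 − R_2·δ_{22} = 0, so R_2 = 5492/243 = 22.6 kN.
Moment equilibrium about 1: M_1 = Σ(load moments about 1) − R_2·L = 266.8 − 22.6×9 = 63.35 kN·m.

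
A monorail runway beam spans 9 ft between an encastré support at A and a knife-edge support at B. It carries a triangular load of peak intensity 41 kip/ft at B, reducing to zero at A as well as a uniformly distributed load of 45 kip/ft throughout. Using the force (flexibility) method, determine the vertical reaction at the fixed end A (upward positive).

Remove the prop at B; the released (primary) structure is a cantilever built in at A.
Downward deflection at the released point B due to the loads:
  triangular load, peak 41 at the free end: 11w₀L⁴/(120EI) = 24658/EI
  UDL 45: wL⁴/(8EI) = 36906/EI
  δ_0 = 61564/EI
Tip deflection under a unit load at B: L³/(3EI) = 243/EI.
The prop prevents deflection at B: R_B = δ_0/δ_{BB} = 61564/243 = 253.3 kip.
Vertical equilibrium: R_A = ΣP − R_B = 589.5 − 253.3 = 336.1 kip.

R_A = 336.1 kip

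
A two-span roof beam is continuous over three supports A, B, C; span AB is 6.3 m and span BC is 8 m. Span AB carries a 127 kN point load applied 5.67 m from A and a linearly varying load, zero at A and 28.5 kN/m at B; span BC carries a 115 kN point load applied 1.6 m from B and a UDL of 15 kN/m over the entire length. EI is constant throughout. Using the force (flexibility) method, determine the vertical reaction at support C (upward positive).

R_C = 57.42 kN

Insert a hinge at B; M_B is the redundant, and each span becomes simply supported.
Discontinuity in slope at B on the released structure — sum the simple-span end rotations:
  span AB: point load 127 at a = 5.67: Pab(L + a)/(6LEI) = 143.7/EI
  span AB: triangular load, peak 28.5: w₀L³/(45EI) = 158.4/EI
  span BC: point load 115 at a = 1.6: Pab(L + b)/(6LEI) = 353.3/EI
  span BC: UDL 15: wL³/(24EI) = 320/EI
  relative rotation θ_0 = (302 + 673.3)/EI = 975.3/EI
A unit hogging moment at B produces rotation L₁/(3EI) + L₂/(3EI) = 4.767/EI.
Compatibility: M_B·(L₁+L₂)/(3EI) = θ_0, giving M_B = 204.6 kN·m (hogging).
Span BC, ΣM about C: R_B^{BC}·8 = 1216 + 204.6, so R_B^{BC} = 177.6 kN and R_C = 235 − 177.6 = 57.42 kN.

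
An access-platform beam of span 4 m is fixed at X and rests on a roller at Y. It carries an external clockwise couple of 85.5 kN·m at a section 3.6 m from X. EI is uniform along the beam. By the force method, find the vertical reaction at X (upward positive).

R_X = -31.74 kN

Release the roller at Y. Primary structure: cantilever fixed at X.
Deflection at Y on the released cantilever, summing each load's contribution:
  clockwise couple 85.5 at a = 3.6: M₀a(2L − a)/(2EI) = 677.2/EI
Flexibility coefficient — unit upward force at Y: δ_{YY} = L³/(3EI) = 21.33/EI.
The prop prevents deflection at Y: R_Y = δ_0/δ_{YY} = 677.2/21.33 = 31.74 kN.
Vertical equilibrium: R_X = ΣP − R_Y = 0 − 31.74 = -31.74 kN.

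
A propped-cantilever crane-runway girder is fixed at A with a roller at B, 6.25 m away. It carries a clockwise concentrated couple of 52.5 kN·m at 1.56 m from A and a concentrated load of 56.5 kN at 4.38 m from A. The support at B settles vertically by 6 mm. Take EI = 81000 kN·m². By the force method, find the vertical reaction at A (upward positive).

R_A = 25.07 kN

Remove the prop at B; the released (primary) structure is a cantilever built in at A.
Downward deflection at the released point B due to the loads:
  clockwise couple 52.5 at a = 1.56: M₀a(2L − a)/(2EI) = 448/EI
  point load 56.5 at a = 4.38: Pa²(3L − a)/(6EI) = 2596/EI
  δ_0 = 3044/EI
Flexibility coefficient — unit upward force at B: δ_{BB} = L³/(3EI) = 81.38/EI.
With EI = 81000 kN·m²: δ_0 = 0.03758 m and δ_{BB} = 0.001005 m/kN.
Compatibility — the beam at B must follow the support down by 0.006 m: δ_0 − R_B·δ_{BB} = 0.006, so R_B = (0.03758 − 0.006)/0.001005 = 31.43 kN.
Vertical equilibrium: R_A = ΣP − R_B = 56.5 − 31.43 = 25.07 kN.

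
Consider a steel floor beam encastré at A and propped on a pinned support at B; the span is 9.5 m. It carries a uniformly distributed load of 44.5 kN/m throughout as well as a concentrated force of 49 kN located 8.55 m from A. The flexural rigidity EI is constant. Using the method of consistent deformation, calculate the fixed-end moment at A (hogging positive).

Take the reaction at B as the redundant and release it; the primary structure is a cantilever fixed at A.
Primary-structure tip deflection at B by superposition:
  UDL 44.5: wL⁴/(8EI) = 45307/EI
  point load 49 at a = 8.55: Pa²(3L − a)/(6EI) = 11910/EI
  δ_0 = 57217/EI
Flexibility coefficient — unit upward force at B: δ_{BB} = L³/(3EI) = 285.8/EI.
Compatibility at B: δ_0 − R_B·δ_{BB} = 0, so R_B = 57217/285.8 = 200.2 kN.
Moment equilibrium about A: M_A = Σ(load moments about A) − R_B·L = 2427 − 200.2×9.5 = 525.1 kN·m.

M_A = 525.1 kN·m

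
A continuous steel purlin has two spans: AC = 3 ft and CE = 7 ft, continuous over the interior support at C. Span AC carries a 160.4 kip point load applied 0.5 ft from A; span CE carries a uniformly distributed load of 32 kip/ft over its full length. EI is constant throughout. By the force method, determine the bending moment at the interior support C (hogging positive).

Insert a hinge at C; M_C is the redundant, and each span becomes simply supported.
Rotations at C on the released spans (each span's end-slope, ×1/EI):
  span AC: point load 160.4 at a = 0.5: Pab(L + a)/(6LEI) = 38.99/EI
  span CE: UDL 32: wL³/(24EI) = 457.3/EI
  relative rotation θ_0 = (38.99 + 457.3)/EI = 496.3/EI
A unit hogging moment at C produces rotation L₁/(3EI) + L₂/(3EI) = 3.333/EI.
Compatibility: M_C·(L₁+L₂)/(3EI) = θ_0, giving M_C = 148.9 kip·ft (hogging).

M_C = 148.9 kip·ft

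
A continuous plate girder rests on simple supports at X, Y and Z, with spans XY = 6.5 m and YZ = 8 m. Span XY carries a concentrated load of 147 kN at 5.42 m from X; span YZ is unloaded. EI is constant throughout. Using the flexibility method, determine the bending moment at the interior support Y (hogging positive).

M_Y = 54.41 kN·m

Take M_Y as the redundant. Released structure: two simple spans XY and YZ with a hinge at Y.
End slopes at the hinge Y, treating each span as simply supported:
  span XY: point load 147 at a = 5.42: Pab(L + a)/(6LEI) = 263/EI
  relative rotation θ_0 = (263 + 0)/EI = 263/EI
A unit hogging moment at Y produces rotation L₁/(3EI) + L₂/(3EI) = 4.833/EI.
Compatibility: M_Y·(L₁+L₂)/(3EI) = θ_0, giving M_Y = 54.41 kN·m (hogging).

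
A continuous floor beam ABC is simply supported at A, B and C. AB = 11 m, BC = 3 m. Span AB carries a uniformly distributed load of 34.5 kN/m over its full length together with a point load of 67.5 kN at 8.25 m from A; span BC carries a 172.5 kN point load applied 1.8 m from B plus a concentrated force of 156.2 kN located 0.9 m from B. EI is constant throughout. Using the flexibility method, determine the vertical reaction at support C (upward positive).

R_C = -30.39 kN

Take M_B as the redundant. Released structure: two simple spans AB and BC with a hinge at B.
Rotations at B on the released spans (each span's end-slope, ×1/EI):
  span AB: UDL 34.5: wL³/(24EI) = 1913/EI
  span AB: point load 67.5 at a = 8.25: Pab(L + a)/(6LEI) = 446.7/EI
  span BC: point load 172.5 at a = 1.8: Pab(L + b)/(6LEI) = 86.94/EI
  span BC: point load 156.2 at a = 0.9: Pab(L + b)/(6LEI) = 83.65/EI
  relative rotation θ_0 = (2360 + 170.6)/EI = 2531/EI
A unit hogging moment at B produces rotation L₁/(3EI) + L₂/(3EI) = 4.667/EI.
Slope continuity at B: θ_0 = M_B·4.667/EI, so M_B = 2531/4.667 = 542.3 kN·m (hogging).
Span BC, ΣM about C: R_B^{BC}·3 = 535 + 542.3, so R_B^{BC} = 359.1 kN and R_C = 328.7 − 359.1 = -30.39 kN.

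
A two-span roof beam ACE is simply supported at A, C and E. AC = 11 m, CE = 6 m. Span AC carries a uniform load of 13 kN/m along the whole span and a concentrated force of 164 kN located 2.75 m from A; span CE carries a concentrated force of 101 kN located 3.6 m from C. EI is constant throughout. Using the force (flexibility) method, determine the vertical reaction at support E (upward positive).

Release continuity at C by inserting a hinge; the redundant is the internal moment M_C. The primary structure is two simply-supported spans AC and CE.
Discontinuity in slope at C on the released structure — sum the simple-span end rotations:
  span AC: UDL 13: wL³/(24EI) = 721/EI
  span AC: point load 164 at a = 2.75: Pab(L + a)/(6LEI) = 775.2/EI
  span CE: point load 101 at a = 3.6: Pab(L + b)/(6LEI) = 203.6/EI
  relative rotation θ_0 = (1496 + 203.6)/EI = 1700/EI
A unit hogging moment at C produces rotation L₁/(3EI) + L₂/(3EI) = 5.667/EI.
Slope continuity at C: θ_0 = M_C·5.667/EI, so M_C = 1700/5.667 = 300 kN·m (hogging).
Span CE, ΣM about E: R_C^{CE}·6 = 242.4 + 300, so R_C^{CE} = 90.39 kN and R_E = 101 − 90.39 = 10.61 kN.

R_E = 10.61 kN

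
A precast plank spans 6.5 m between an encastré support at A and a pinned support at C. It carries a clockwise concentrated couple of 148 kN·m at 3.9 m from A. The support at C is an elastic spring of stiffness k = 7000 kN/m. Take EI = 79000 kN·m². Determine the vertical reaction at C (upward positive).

R_C = 25.54 kN

Release the roller at C. Primary structure: cantilever fixed at A.
Free-end deflection of the primary structure under the applied loading (downward +):
  clockwise couple 148 at a = 3.9: M₀a(2L − a)/(2EI) = 2626/EI
Tip deflection under a unit load at C: L³/(3EI) = 91.54/EI.
With EI = 79000 kN·m²: δ_0 = 0.033244 m and δ_{CC} = 0.001159 m/kN.
Compatibility — the spring shortens by R_C/k under the reaction it provides: δ_0 − R_C·δ_{CC} = R_C/k. With 1/k = 0.000143 m/kN, R_C = δ_0 / (δ_{CC} + 1/k) = 0.033244 / (0.001159 + 0.000143) = 25.54 kN.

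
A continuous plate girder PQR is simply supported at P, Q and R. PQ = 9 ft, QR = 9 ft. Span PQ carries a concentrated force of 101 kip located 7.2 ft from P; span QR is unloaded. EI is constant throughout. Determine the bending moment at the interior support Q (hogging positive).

Release continuity at Q by inserting a hinge; the redundant is the internal moment M_Q. The primary structure is two simply-supported spans PQ and QR.
Discontinuity in slope at Q on the released structure — sum the simple-span end rotations:
  span PQ: point load 101 at a = 7.2: Pab(L + a)/(6LEI) = 392.7/EI
  relative rotation θ_0 = (392.7 + 0)/EI = 392.7/EI
A unit hogging moment at Q produces rotation L₁/(3EI) + L₂/(3EI) = 6/EI.
Slope continuity at Q: θ_0 = M_Q·6/EI, so M_Q = 392.7/6 = 65.45 kip·ft (hogging).

M_Q = 65.45 kip·ft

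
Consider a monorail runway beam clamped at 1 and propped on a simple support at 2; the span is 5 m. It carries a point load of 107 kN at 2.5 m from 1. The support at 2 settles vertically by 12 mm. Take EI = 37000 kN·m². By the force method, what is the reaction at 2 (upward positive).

R_2 = 22.78 kN

Take the reaction at 2 as the redundant and release it; the primary structure is a cantilever fixed at 1.
Deflection at 2 on the released cantilever, summing each load's contribution:
  point load 107 at a = 2.5: Pa²(3L − a)/(6EI) = 1393/EI
Tip deflection under a unit load at 2: L³/(3EI) = 41.67/EI.
With EI = 37000 kN·m²: δ_0 = 0.037655 m and δ_{22} = 0.001126 m/kN.
Compatibility — the beam at 2 must follow the support down by 0.012 m: δ_0 − R_2·δ_{22} = 0.012, so R_2 = (0.037655 − 0.012)/0.001126 = 22.78 kN.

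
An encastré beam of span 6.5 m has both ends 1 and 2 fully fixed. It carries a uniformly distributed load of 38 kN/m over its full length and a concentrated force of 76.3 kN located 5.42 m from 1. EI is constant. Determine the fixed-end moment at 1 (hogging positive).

Release both end moments; the primary structure is a simply-supported span 12 with redundants M_1 and M_2.
End rotations of the released simple span under the applied load (×1/EI):
  at 1: UDL 38: wL³/(24EI) = 434.8/EI
  at 2: UDL 38: wL³/(24EI) = 434.8/EI
  at 1: point load 76.3 at a = 5.42: Pab(L + b)/(6LEI) = 86.81/EI
  at 2: point load 76.3 at a = 5.42: Pab(L + a)/(6LEI) = 136.5/EI
  θ_10 = 521.6/EI,  θ_20 = 571.3/EI
Flexibility coefficients: a unit moment at one end gives L/(3EI) there and L/(6EI) at the far end, so f₁₁ = f₂₂ = 2.167/EI and f₁₂ = f₂₁ = 1.083/EI.
Compatibility — zero rotation at each built-in end:
  2.167 M_1 + 1.083 M_2 = 521.6
  1.083 M_1 + 2.167 M_2 = 571.3
Solving the pair gives M_1 = 145.2 kN·m and M_2 = 191.1 kN·m (hogging).

M_1 = 145.2 kN·m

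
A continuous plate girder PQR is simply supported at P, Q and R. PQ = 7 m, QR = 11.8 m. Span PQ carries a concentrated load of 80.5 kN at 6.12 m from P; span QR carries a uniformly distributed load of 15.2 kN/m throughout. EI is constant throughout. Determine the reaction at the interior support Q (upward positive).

R_Q = 202.8 kN

Insert a hinge at Q; M_Q is the redundant, and each span becomes simply supported.
Rotations at Q on the released spans (each span's end-slope, ×1/EI):
  span PQ: point load 80.5 at a = 6.12: Pab(L + a)/(6LEI) = 135.4/EI
  span QR: UDL 15.2: wL³/(24EI) = 1041/EI
  relative rotation θ_0 = (135.4 + 1041)/EI = 1176/EI
A unit hogging moment at Q produces rotation L₁/(3EI) + L₂/(3EI) = 6.267/EI.
Slope continuity at Q: θ_0 = M_Q·6.267/EI, so M_Q = 1176/6.267 = 187.7 kN·m (hogging).
Span PQ, ΣM about P with M_Q applied at Q: R_Q^{PQ}·7 = 492.7 + 187.7, so R_Q^{PQ} = 97.19 kN and R_P = 80.5 − 97.19 = -16.69 kN.
Span QR, ΣM about R: R_Q^{QR}·11.8 = 1058 + 187.7, so R_Q^{QR} = 105.6 kN and R_R = 179.4 − 105.6 = 73.78 kN.
R_Q = 97.19 + 105.6 = 202.8 kN.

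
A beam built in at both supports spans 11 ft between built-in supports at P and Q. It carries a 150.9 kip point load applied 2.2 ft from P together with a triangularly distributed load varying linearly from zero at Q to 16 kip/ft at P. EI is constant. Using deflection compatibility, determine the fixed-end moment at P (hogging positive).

Take the two fixed-end moments M_P, M_Q as redundants; the released structure is the simple span PQ.
Simple-span end rotations at P and Q under the given loads:
  at P: point load 150.9 at a = 2.2: Pab(L + b)/(6LEI) = 876.4/EI
  at Q: point load 150.9 at a = 2.2: Pab(L + a)/(6LEI) = 584.3/EI
  at P: triangular load, peak 16: w₀L³/(45EI) = 473.2/EI
  at Q: triangular load, peak 16: 7w₀L³/(360EI) = 414.1/EI
  θ_P0 = 1350/EI,  θ_Q0 = 998.4/EI
Flexibility coefficients: a unit moment at one end gives L/(3EI) there and L/(6EI) at the far end, so f₁₁ = f₂₂ = 3.667/EI and f₁₂ = f₂₁ = 1.833/EI.
Compatibility — zero rotation at each built-in end:
  3.667 M_P + 1.833 M_Q = 1350
  1.833 M_P + 3.667 M_Q = 998.4
Solving the pair gives M_P = 309.3 kip·ft and M_Q = 117.7 kip·ft (hogging).

M_P = 309.3 kip·ft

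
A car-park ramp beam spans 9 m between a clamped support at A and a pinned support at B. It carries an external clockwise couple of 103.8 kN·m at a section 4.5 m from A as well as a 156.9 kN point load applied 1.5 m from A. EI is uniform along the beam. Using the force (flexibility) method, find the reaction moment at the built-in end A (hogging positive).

M_A = 166.8 kN·m

Release the roller at B. Primary structure: cantilever fixed at A.
Free-end deflection of the primary structure under the applied loading (downward +):
  clockwise couple 103.8 at a = 4.5: M₀a(2L − a)/(2EI) = 3153/EI
  point load 156.9 at a = 1.5: Pa²(3L − a)/(6EI) = 1500/EI
  δ_0 = 4653/EI
Tip deflection under a unit load at B: L³/(3EI) = 243/EI.
The prop prevents deflection at B: R_B = δ_0/δ_{BB} = 4653/243 = 19.15 kN.
Moment equilibrium about A: M_A = Σ(load moments about A) − R_B·L = 339.1 − 19.15×9 = 166.8 kN·m.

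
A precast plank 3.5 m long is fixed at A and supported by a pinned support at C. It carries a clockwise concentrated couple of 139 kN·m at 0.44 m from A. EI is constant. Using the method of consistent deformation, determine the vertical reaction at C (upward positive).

R_C = 14.04 kN

Choose R_C as the redundant. The primary structure is the cantilever fixed at A.
Downward deflection at the released point C due to the loads:
  clockwise couple 139 at a = 0.44: M₀a(2L − a)/(2EI) = 200.6/EI
Tip deflection under a unit load at C: L³/(3EI) = 14.29/EI.
Compatibility at C: δ_0 − R_C·δ_{CC} = 0, so R_C = 200.6/14.29 = 14.04 kN.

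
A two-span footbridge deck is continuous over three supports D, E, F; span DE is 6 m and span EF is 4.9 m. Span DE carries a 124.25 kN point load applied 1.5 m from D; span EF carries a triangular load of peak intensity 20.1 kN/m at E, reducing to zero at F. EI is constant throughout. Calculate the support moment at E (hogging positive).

Insert a hinge at E; M_E is the redundant, and each span becomes simply supported.
End slopes at the hinge E, treating each span as simply supported:
  span DE: point load 124.25 at a = 1.5: Pab(L + a)/(6LEI) = 174.7/EI
  span EF: triangular load, peak 20.1: w₀L³/(45EI) = 52.55/EI
  relative rotation θ_0 = (174.7 + 52.55)/EI = 227.3/EI
A unit hogging moment at E produces rotation L₁/(3EI) + L₂/(3EI) = 3.633/EI.
Slope continuity at E: θ_0 = M_E·3.633/EI, so M_E = 227.3/3.633 = 62.55 kN·m (hogging).

M_E = 62.55 kN·m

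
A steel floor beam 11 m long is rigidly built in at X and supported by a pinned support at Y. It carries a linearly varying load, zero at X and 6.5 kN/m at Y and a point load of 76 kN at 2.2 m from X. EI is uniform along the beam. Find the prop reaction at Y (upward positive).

Release the roller at Y. Primary structure: cantilever fixed at X.
Primary-structure tip deflection at Y by superposition:
  triangular load, peak 6.5 at the free end: 11w₀L⁴/(120EI) = 8724/EI
  point load 76 at a = 2.2: Pa²(3L − a)/(6EI) = 1888/EI
  δ_0 = 10612/EI
Flexibility coefficient — unit upward force at Y: δ_{YY} = L³/(3EI) = 443.7/EI.
Compatibility at Y: δ_0 − R_Y·δ_{YY} = 0, so R_Y = 10612/443.7 = 23.92 kN.

R_Y = 23.92 kN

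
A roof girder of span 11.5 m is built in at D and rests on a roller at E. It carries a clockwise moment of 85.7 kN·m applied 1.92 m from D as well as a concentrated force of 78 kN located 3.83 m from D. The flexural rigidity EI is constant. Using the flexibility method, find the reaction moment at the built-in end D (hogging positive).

M_D = 212.4 kN·m

Release the roller at E. Primary structure: cantilever fixed at D.
Downward deflection at the released point E due to the loads:
  clockwise couple 85.7 at a = 1.92: M₀a(2L − a)/(2EI) = 1734/EI
  point load 78 at a = 3.83: Pa²(3L − a)/(6EI) = 5849/EI
  δ_0 = 7583/EI
Tip deflection under a unit load at E: L³/(3EI) = 507/EI.
The prop prevents deflection at E: R_E = δ_0/δ_{EE} = 7583/507 = 14.96 kN.
Moment equilibrium about D: M_D = Σ(load moments about D) − R_E·L = 384.4 − 14.96×11.5 = 212.4 kN·m.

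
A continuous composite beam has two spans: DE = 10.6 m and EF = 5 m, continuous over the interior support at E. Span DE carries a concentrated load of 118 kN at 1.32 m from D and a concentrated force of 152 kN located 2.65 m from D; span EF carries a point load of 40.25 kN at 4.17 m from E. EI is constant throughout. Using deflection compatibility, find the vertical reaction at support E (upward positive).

Take M_E as the redundant. Released structure: two simple spans DE and EF with a hinge at E.
End slopes at the hinge E, treating each span as simply supported:
  span DE: point load 118 at a = 1.32: Pab(L + a)/(6LEI) = 270.9/EI
  span DE: point load 152 at a = 2.65: Pab(L + a)/(6LEI) = 667.1/EI
  span EF: point load 40.25 at a = 4.17: Pab(L + b)/(6LEI) = 27.07/EI
  relative rotation θ_0 = (938 + 27.07)/EI = 965.1/EI
A unit hogging moment at E produces rotation L₁/(3EI) + L₂/(3EI) = 5.2/EI.
Slope continuity at E: θ_0 = M_E·5.2/EI, so M_E = 965.1/5.2 = 185.6 kN·m (hogging).
Span DE, ΣM about D with M_E applied at E: R_E^{DE}·10.6 = 558.6 + 185.6, so R_E^{DE} = 70.2 kN and R_D = 270 − 70.2 = 199.8 kN.
Span EF, ΣM about F: R_E^{EF}·5 = 33.41 + 185.6, so R_E^{EF} = 43.8 kN and R_F = 40.25 − 43.8 = -3.551 kN.
R_E = 70.2 + 43.8 = 114 kN.

R_E = 114 kN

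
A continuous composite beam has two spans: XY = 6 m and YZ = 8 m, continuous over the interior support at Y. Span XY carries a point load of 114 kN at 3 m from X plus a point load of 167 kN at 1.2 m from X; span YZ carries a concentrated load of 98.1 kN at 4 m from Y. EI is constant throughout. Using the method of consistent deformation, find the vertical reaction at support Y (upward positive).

Take M_Y as the redundant. Released structure: two simple spans XY and YZ with a hinge at Y.
Discontinuity in slope at Y on the released structure — sum the simple-span end rotations:
  span XY: point load 114 at a = 3: Pab(L + a)/(6LEI) = 256.5/EI
  span XY: point load 167 at a = 1.2: Pab(L + a)/(6LEI) = 192.4/EI
  span YZ: point load 98.1 at a = 4: Pab(L + b)/(6LEI) = 392.4/EI
  relative rotation θ_0 = (448.9 + 392.4)/EI = 841.3/EI
A unit hogging moment at Y produces rotation L₁/(3EI) + L₂/(3EI) = 4.667/EI.
Slope continuity at Y: θ_0 = M_Y·4.667/EI, so M_Y = 841.3/4.667 = 180.3 kN·m (hogging).
Span XY, ΣM about X with M_Y applied at Y: R_Y^{XY}·6 = 542.4 + 180.3, so R_Y^{XY} = 120.4 kN and R_X = 281 − 120.4 = 160.6 kN.
Span YZ, ΣM about Z: R_Y^{YZ}·8 = 392.4 + 180.3, so R_Y^{YZ} = 71.58 kN and R_Z = 98.1 − 71.58 = 26.52 kN.
R_Y = 120.4 + 71.58 = 192 kN.

R_Y = 192 kN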